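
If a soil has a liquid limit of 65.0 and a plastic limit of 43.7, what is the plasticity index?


Result: 21.3

Derivation:
Using PI = LL - PL
PI = 65.0 - 43.7
PI = 21.3


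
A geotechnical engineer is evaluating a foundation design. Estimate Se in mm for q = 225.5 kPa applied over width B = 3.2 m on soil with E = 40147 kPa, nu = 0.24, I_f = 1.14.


Result: 19.31 mm

Derivation:
Using Se = q * B * (1 - nu^2) * I_f / E
1 - nu^2 = 1 - 0.24^2 = 0.9424
Se = 225.5 * 3.2 * 0.9424 * 1.14 / 40147
Se = 0.019310 m
Convert to mm: Se = 0.019310 * 1000 = 19.31 mm


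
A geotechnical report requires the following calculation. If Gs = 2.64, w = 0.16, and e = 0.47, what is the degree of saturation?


Result: 0.8987

Derivation:
Using S = Gs * w / e
S = 2.64 * 0.16 / 0.47
S = 0.8987


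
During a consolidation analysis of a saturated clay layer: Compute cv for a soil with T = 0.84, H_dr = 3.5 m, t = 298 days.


Using cv = T * H_dr^2 / t
H_dr^2 = 3.5^2 = 12.25
cv = 0.84 * 12.25 / 298
cv = 0.03453 m^2/day


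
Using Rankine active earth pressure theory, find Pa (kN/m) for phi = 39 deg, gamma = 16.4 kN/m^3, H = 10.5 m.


Result: 205.68 kN/m

Derivation:
Compute active earth pressure coefficient:
Ka = tan^2(45 - phi/2) = tan^2(25.5) = 0.227506
Compute active force:
Pa = 0.5 * Ka * gamma * H^2
Pa = 0.5 * 0.227506 * 16.4 * 10.5^2
Pa = 205.68 kN/m


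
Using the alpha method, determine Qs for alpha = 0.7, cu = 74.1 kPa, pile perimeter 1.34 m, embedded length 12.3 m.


Using Qs = alpha * cu * perimeter * L
Qs = 0.7 * 74.1 * 1.34 * 12.3
Qs = 854.92 kN


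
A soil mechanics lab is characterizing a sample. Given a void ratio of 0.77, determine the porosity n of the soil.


Result: 0.435

Derivation:
Using the relation n = e / (1 + e)
n = 0.77 / (1 + 0.77)
n = 0.77 / 1.77
n = 0.435


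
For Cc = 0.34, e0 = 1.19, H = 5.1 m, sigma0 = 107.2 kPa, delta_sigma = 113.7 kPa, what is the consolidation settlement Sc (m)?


Using Sc = Cc * H / (1 + e0) * log10((sigma0 + delta_sigma) / sigma0)
Stress ratio = (107.2 + 113.7) / 107.2 = 2.06063
log10(2.06063) = 0.314001
Cc * H / (1 + e0) = 0.34 * 5.1 / (1 + 1.19) = 0.791781
Sc = 0.791781 * 0.314001
Sc = 0.2486 m


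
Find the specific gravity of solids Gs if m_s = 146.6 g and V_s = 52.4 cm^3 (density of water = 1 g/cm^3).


Result: 2.798

Derivation:
Using Gs = m_s / (V_s * rho_w)
Since rho_w = 1 g/cm^3:
Gs = 146.6 / 52.4
Gs = 2.798


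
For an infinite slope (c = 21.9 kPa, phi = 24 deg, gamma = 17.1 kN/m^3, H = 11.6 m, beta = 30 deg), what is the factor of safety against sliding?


Using Fs = c / (gamma*H*sin(beta)*cos(beta)) + tan(phi)/tan(beta)
Cohesion contribution = 21.9 / (17.1*11.6*sin(30)*cos(30))
Cohesion contribution = 0.25497
Friction contribution = tan(24)/tan(30) = 0.771159
Fs = 0.25497 + 0.771159
Fs = 1.026


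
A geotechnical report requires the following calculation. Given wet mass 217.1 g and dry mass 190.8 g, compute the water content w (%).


Using w = (m_wet - m_dry) / m_dry * 100
m_wet - m_dry = 217.1 - 190.8 = 26.3 g
w = 26.3 / 190.8 * 100
w = 13.78 %


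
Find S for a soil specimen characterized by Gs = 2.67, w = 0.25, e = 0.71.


Using S = Gs * w / e
S = 2.67 * 0.25 / 0.71
S = 0.9401


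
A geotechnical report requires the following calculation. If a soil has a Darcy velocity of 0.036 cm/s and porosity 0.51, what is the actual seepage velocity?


Using v_s = v_d / n
v_s = 0.036 / 0.51
v_s = 0.07059 cm/s


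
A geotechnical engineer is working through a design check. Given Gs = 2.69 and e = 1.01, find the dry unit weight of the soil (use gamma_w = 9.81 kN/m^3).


Using gamma_d = Gs * gamma_w / (1 + e)
gamma_d = 2.69 * 9.81 / (1 + 1.01)
gamma_d = 2.69 * 9.81 / 2.01
gamma_d = 13.129 kN/m^3


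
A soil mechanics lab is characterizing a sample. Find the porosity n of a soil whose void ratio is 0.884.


Using the relation n = e / (1 + e)
n = 0.884 / (1 + 0.884)
n = 0.884 / 1.884
n = 0.4692


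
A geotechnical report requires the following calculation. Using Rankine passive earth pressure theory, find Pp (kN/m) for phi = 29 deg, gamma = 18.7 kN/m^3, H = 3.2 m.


Compute passive earth pressure coefficient:
Kp = tan^2(45 + phi/2) = tan^2(59.5) = 2.88206
Compute passive force:
Pp = 0.5 * Kp * gamma * H^2
Pp = 0.5 * 2.88206 * 18.7 * 3.2^2
Pp = 275.94 kN/m


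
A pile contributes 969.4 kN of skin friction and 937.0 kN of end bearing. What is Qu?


Using Qu = Qf + Qb
Qu = 969.4 + 937.0
Qu = 1906.4 kN


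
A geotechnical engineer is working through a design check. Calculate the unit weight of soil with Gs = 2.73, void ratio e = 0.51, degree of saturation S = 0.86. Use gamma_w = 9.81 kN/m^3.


Using gamma = gamma_w * (Gs + S*e) / (1 + e)
Numerator: Gs + S*e = 2.73 + 0.86*0.51 = 3.1686
Denominator: 1 + e = 1 + 0.51 = 1.51
gamma = 9.81 * 3.1686 / 1.51
gamma = 20.585 kN/m^3


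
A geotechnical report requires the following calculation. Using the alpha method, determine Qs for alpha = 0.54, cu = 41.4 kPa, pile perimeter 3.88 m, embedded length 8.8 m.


Result: 763.32 kN

Derivation:
Using Qs = alpha * cu * perimeter * L
Qs = 0.54 * 41.4 * 3.88 * 8.8
Qs = 763.32 kN


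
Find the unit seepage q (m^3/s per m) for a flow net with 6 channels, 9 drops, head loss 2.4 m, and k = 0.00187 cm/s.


Convert k to m/s for unit consistency with H:
k = 0.00187 cm/s = 0.00187 / 100 m/s = 1.87e-05 m/s
Using q = k * H * Nf / Nd
Nf / Nd = 6 / 9 = 0.6667
q = 1.87e-05 * 2.4 * 0.6667
q = 2.992e-05 m^3/s per m


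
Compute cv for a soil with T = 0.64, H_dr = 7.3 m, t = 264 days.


Using cv = T * H_dr^2 / t
H_dr^2 = 7.3^2 = 53.29
cv = 0.64 * 53.29 / 264
cv = 0.12919 m^2/day


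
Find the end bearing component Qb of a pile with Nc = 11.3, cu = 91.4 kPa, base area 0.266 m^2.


Using Qb = Nc * cu * Ab
Qb = 11.3 * 91.4 * 0.266
Qb = 274.73 kN


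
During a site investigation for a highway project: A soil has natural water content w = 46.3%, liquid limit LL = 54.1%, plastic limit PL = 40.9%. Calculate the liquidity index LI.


First compute the plasticity index:
PI = LL - PL = 54.1 - 40.9 = 13.2
Then compute the liquidity index:
LI = (w - PL) / PI
LI = (46.3 - 40.9) / 13.2
LI = 0.409


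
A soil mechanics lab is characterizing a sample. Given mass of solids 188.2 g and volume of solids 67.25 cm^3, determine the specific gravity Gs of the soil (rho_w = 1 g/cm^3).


Result: 2.799

Derivation:
Using Gs = m_s / (V_s * rho_w)
Since rho_w = 1 g/cm^3:
Gs = 188.2 / 67.25
Gs = 2.799


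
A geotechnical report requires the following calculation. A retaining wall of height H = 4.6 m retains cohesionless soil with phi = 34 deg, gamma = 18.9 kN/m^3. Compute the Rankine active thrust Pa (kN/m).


Compute active earth pressure coefficient:
Ka = tan^2(45 - phi/2) = tan^2(28.0) = 0.282715
Compute active force:
Pa = 0.5 * Ka * gamma * H^2
Pa = 0.5 * 0.282715 * 18.9 * 4.6^2
Pa = 56.53 kN/m


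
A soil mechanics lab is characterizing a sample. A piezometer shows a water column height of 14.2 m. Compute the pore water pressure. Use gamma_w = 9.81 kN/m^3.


Using u = gamma_w * h_w
u = 9.81 * 14.2
u = 139.3 kPa


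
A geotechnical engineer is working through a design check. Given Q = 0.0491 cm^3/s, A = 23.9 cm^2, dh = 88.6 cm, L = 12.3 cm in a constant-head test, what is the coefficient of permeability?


Compute hydraulic gradient:
i = dh / L = 88.6 / 12.3 = 7.20325
Then apply Darcy's law:
k = Q / (A * i)
k = 0.0491 / (23.9 * 7.20325)
k = 0.0491 / 172.158
k = 0.000285 cm/s


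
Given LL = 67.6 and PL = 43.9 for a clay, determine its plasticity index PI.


Using PI = LL - PL
PI = 67.6 - 43.9
PI = 23.7


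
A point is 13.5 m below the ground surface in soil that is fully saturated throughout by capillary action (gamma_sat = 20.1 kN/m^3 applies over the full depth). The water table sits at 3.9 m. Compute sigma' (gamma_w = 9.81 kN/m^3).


Total stress = gamma_sat * depth
sigma = 20.1 * 13.5 = 271.35 kPa
Pore water pressure u = gamma_w * (depth - d_wt)
u = 9.81 * (13.5 - 3.9) = 94.176 kPa
Effective stress = sigma - u
sigma' = 271.35 - 94.176 = 177.17 kPa


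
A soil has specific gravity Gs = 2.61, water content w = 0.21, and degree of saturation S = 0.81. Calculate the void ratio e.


Using the relation e = Gs * w / S
e = 2.61 * 0.21 / 0.81
e = 0.6767


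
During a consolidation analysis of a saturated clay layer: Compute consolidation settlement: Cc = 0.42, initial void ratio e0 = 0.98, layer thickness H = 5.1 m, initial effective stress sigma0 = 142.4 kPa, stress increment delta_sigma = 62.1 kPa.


Result: 0.17 m

Derivation:
Using Sc = Cc * H / (1 + e0) * log10((sigma0 + delta_sigma) / sigma0)
Stress ratio = (142.4 + 62.1) / 142.4 = 1.4361
log10(1.4361) = 0.157183
Cc * H / (1 + e0) = 0.42 * 5.1 / (1 + 0.98) = 1.08182
Sc = 1.08182 * 0.157183
Sc = 0.17 m


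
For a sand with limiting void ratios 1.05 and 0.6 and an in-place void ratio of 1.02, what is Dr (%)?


Result: 6.67 %

Derivation:
Using Dr = (e_max - e) / (e_max - e_min) * 100
e_max - e = 1.05 - 1.02 = 0.03
e_max - e_min = 1.05 - 0.6 = 0.45
Dr = 0.03 / 0.45 * 100
Dr = 6.67 %


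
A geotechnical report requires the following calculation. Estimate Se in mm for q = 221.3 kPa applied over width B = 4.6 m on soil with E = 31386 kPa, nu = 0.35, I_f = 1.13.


Result: 32.161 mm

Derivation:
Using Se = q * B * (1 - nu^2) * I_f / E
1 - nu^2 = 1 - 0.35^2 = 0.8775
Se = 221.3 * 4.6 * 0.8775 * 1.13 / 31386
Se = 0.032161 m
Convert to mm: Se = 0.032161 * 1000 = 32.161 mm


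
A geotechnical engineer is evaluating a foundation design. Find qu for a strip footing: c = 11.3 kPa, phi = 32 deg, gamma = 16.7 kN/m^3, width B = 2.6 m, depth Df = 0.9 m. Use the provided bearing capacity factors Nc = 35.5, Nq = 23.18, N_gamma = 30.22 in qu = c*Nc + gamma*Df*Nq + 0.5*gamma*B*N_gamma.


Compute qu = c*Nc + gamma*Df*Nq + 0.5*gamma*B*N_gamma
Term 1: 11.3 * 35.5 = 401.15
Term 2: 16.7 * 0.9 * 23.18 = 348.3954
Term 3: 0.5 * 16.7 * 2.6 * 30.22 = 656.0762
qu = 401.15 + 348.3954 + 656.0762
qu = 1405.62 kPa


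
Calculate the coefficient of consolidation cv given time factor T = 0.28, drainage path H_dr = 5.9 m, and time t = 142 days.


Using cv = T * H_dr^2 / t
H_dr^2 = 5.9^2 = 34.81
cv = 0.28 * 34.81 / 142
cv = 0.06864 m^2/day


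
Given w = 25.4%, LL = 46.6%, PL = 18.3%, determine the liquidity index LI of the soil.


First compute the plasticity index:
PI = LL - PL = 46.6 - 18.3 = 28.3
Then compute the liquidity index:
LI = (w - PL) / PI
LI = (25.4 - 18.3) / 28.3
LI = 0.251


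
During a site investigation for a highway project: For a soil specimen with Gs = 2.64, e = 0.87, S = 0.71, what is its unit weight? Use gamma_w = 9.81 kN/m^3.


Result: 17.09 kN/m^3

Derivation:
Using gamma = gamma_w * (Gs + S*e) / (1 + e)
Numerator: Gs + S*e = 2.64 + 0.71*0.87 = 3.2577
Denominator: 1 + e = 1 + 0.87 = 1.87
gamma = 9.81 * 3.2577 / 1.87
gamma = 17.09 kN/m^3


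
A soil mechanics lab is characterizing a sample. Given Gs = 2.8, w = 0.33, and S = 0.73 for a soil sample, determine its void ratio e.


Using the relation e = Gs * w / S
e = 2.8 * 0.33 / 0.73
e = 1.2658


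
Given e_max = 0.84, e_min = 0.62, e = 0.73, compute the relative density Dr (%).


Result: 50.0 %

Derivation:
Using Dr = (e_max - e) / (e_max - e_min) * 100
e_max - e = 0.84 - 0.73 = 0.11
e_max - e_min = 0.84 - 0.62 = 0.22
Dr = 0.11 / 0.22 * 100
Dr = 50.0 %


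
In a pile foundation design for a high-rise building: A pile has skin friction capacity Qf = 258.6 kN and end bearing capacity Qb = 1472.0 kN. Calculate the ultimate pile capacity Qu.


Result: 1730.6 kN

Derivation:
Using Qu = Qf + Qb
Qu = 258.6 + 1472.0
Qu = 1730.6 kN


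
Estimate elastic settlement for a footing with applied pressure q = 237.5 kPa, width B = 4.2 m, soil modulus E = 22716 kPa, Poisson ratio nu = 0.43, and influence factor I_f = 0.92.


Result: 32.929 mm

Derivation:
Using Se = q * B * (1 - nu^2) * I_f / E
1 - nu^2 = 1 - 0.43^2 = 0.8151
Se = 237.5 * 4.2 * 0.8151 * 0.92 / 22716
Se = 0.032929 m
Convert to mm: Se = 0.032929 * 1000 = 32.929 mm


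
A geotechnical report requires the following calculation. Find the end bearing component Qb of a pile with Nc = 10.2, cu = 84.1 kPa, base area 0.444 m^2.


Result: 380.87 kN

Derivation:
Using Qb = Nc * cu * Ab
Qb = 10.2 * 84.1 * 0.444
Qb = 380.87 kN


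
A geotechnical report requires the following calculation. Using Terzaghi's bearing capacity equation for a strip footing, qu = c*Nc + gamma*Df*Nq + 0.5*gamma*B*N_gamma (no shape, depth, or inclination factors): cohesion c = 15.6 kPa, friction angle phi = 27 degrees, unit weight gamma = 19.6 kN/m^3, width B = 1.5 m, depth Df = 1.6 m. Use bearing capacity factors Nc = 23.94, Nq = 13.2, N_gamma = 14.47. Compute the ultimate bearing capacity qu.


Compute qu = c*Nc + gamma*Df*Nq + 0.5*gamma*B*N_gamma
Term 1: 15.6 * 23.94 = 373.464
Term 2: 19.6 * 1.6 * 13.2 = 413.952
Term 3: 0.5 * 19.6 * 1.5 * 14.47 = 212.709
qu = 373.464 + 413.952 + 212.709
qu = 1000.13 kPa


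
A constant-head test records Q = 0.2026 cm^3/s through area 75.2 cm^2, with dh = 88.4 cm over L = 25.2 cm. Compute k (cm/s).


Compute hydraulic gradient:
i = dh / L = 88.4 / 25.2 = 3.50794
Then apply Darcy's law:
k = Q / (A * i)
k = 0.2026 / (75.2 * 3.50794)
k = 0.2026 / 263.797
k = 0.000768 cm/s


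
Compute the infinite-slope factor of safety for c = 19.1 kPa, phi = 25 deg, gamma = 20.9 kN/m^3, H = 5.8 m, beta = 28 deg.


Using Fs = c / (gamma*H*sin(beta)*cos(beta)) + tan(phi)/tan(beta)
Cohesion contribution = 19.1 / (20.9*5.8*sin(28)*cos(28))
Cohesion contribution = 0.380115
Friction contribution = tan(25)/tan(28) = 0.876997
Fs = 0.380115 + 0.876997
Fs = 1.257


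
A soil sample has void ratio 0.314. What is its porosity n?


Using the relation n = e / (1 + e)
n = 0.314 / (1 + 0.314)
n = 0.314 / 1.314
n = 0.239


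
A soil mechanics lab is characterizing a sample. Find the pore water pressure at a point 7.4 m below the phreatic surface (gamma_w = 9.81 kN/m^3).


Result: 72.59 kPa

Derivation:
Using u = gamma_w * h_w
u = 9.81 * 7.4
u = 72.59 kPa


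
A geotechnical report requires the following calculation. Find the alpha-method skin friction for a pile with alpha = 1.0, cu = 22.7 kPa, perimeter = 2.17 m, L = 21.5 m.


Using Qs = alpha * cu * perimeter * L
Qs = 1.0 * 22.7 * 2.17 * 21.5
Qs = 1059.07 kN


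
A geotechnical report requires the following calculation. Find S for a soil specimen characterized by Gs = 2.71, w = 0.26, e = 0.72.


Result: 0.9786

Derivation:
Using S = Gs * w / e
S = 2.71 * 0.26 / 0.72
S = 0.9786


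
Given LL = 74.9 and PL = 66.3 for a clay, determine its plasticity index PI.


Using PI = LL - PL
PI = 74.9 - 66.3
PI = 8.6


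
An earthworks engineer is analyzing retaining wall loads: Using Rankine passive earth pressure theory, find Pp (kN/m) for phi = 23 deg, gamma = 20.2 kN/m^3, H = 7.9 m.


Result: 1438.83 kN/m

Derivation:
Compute passive earth pressure coefficient:
Kp = tan^2(45 + phi/2) = tan^2(56.5) = 2.282623
Compute passive force:
Pp = 0.5 * Kp * gamma * H^2
Pp = 0.5 * 2.282623 * 20.2 * 7.9^2
Pp = 1438.83 kN/m


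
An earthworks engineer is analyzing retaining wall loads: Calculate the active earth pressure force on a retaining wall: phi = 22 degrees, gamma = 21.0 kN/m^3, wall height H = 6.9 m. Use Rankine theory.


Compute active earth pressure coefficient:
Ka = tan^2(45 - phi/2) = tan^2(34.0) = 0.454962
Compute active force:
Pa = 0.5 * Ka * gamma * H^2
Pa = 0.5 * 0.454962 * 21.0 * 6.9^2
Pa = 227.44 kN/m


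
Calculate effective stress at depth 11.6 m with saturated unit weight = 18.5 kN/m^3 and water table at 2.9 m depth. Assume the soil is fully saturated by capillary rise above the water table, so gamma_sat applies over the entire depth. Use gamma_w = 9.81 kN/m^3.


Total stress = gamma_sat * depth
sigma = 18.5 * 11.6 = 214.6 kPa
Pore water pressure u = gamma_w * (depth - d_wt)
u = 9.81 * (11.6 - 2.9) = 85.347 kPa
Effective stress = sigma - u
sigma' = 214.6 - 85.347 = 129.25 kPa


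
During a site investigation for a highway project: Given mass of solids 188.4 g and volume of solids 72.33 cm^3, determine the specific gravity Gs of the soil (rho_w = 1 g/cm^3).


Using Gs = m_s / (V_s * rho_w)
Since rho_w = 1 g/cm^3:
Gs = 188.4 / 72.33
Gs = 2.605


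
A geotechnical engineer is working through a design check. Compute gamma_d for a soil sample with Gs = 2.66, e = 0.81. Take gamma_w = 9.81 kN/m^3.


Using gamma_d = Gs * gamma_w / (1 + e)
gamma_d = 2.66 * 9.81 / (1 + 0.81)
gamma_d = 2.66 * 9.81 / 1.81
gamma_d = 14.417 kN/m^3


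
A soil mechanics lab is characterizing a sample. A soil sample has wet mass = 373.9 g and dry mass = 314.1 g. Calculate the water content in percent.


Using w = (m_wet - m_dry) / m_dry * 100
m_wet - m_dry = 373.9 - 314.1 = 59.8 g
w = 59.8 / 314.1 * 100
w = 19.04 %


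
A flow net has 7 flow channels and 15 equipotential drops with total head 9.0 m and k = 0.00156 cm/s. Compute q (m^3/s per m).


Convert k to m/s for unit consistency with H:
k = 0.00156 cm/s = 0.00156 / 100 m/s = 1.56e-05 m/s
Using q = k * H * Nf / Nd
Nf / Nd = 7 / 15 = 0.4667
q = 1.56e-05 * 9.0 * 0.4667
q = 6.552e-05 m^3/s per m


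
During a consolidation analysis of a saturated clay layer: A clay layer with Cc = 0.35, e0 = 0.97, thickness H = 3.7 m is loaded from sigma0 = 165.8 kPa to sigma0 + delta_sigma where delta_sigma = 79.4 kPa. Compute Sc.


Result: 0.1117 m

Derivation:
Using Sc = Cc * H / (1 + e0) * log10((sigma0 + delta_sigma) / sigma0)
Stress ratio = (165.8 + 79.4) / 165.8 = 1.47889
log10(1.47889) = 0.169936
Cc * H / (1 + e0) = 0.35 * 3.7 / (1 + 0.97) = 0.65736
Sc = 0.65736 * 0.169936
Sc = 0.1117 m


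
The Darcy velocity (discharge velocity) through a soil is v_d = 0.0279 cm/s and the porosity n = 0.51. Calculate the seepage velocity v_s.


Result: 0.05471 cm/s

Derivation:
Using v_s = v_d / n
v_s = 0.0279 / 0.51
v_s = 0.05471 cm/s


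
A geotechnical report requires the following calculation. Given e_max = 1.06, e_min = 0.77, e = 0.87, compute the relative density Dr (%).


Result: 65.52 %

Derivation:
Using Dr = (e_max - e) / (e_max - e_min) * 100
e_max - e = 1.06 - 0.87 = 0.19
e_max - e_min = 1.06 - 0.77 = 0.29
Dr = 0.19 / 0.29 * 100
Dr = 65.52 %


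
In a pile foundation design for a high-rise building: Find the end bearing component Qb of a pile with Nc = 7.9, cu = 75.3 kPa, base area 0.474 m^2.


Result: 281.97 kN

Derivation:
Using Qb = Nc * cu * Ab
Qb = 7.9 * 75.3 * 0.474
Qb = 281.97 kN


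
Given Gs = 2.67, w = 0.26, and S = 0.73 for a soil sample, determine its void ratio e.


Using the relation e = Gs * w / S
e = 2.67 * 0.26 / 0.73
e = 0.951


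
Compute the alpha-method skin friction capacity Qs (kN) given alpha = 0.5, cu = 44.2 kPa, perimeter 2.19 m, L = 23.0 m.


Using Qs = alpha * cu * perimeter * L
Qs = 0.5 * 44.2 * 2.19 * 23.0
Qs = 1113.18 kN


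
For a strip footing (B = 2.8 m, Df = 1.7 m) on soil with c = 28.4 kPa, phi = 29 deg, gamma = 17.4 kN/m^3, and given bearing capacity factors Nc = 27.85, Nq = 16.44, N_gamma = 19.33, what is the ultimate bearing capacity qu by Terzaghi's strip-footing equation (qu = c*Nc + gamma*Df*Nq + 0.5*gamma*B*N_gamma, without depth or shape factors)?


Result: 1748.11 kPa

Derivation:
Compute qu = c*Nc + gamma*Df*Nq + 0.5*gamma*B*N_gamma
Term 1: 28.4 * 27.85 = 790.94
Term 2: 17.4 * 1.7 * 16.44 = 486.2952
Term 3: 0.5 * 17.4 * 2.8 * 19.33 = 470.8788
qu = 790.94 + 486.2952 + 470.8788
qu = 1748.11 kPa


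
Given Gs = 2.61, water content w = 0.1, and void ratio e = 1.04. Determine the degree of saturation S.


Result: 0.251

Derivation:
Using S = Gs * w / e
S = 2.61 * 0.1 / 1.04
S = 0.251


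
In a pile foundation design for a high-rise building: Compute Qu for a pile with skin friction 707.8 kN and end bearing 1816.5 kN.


Result: 2524.3 kN

Derivation:
Using Qu = Qf + Qb
Qu = 707.8 + 1816.5
Qu = 2524.3 kN


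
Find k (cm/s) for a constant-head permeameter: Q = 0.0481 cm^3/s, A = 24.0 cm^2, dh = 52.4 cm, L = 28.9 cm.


Compute hydraulic gradient:
i = dh / L = 52.4 / 28.9 = 1.81315
Then apply Darcy's law:
k = Q / (A * i)
k = 0.0481 / (24.0 * 1.81315)
k = 0.0481 / 43.5156
k = 0.001105 cm/s


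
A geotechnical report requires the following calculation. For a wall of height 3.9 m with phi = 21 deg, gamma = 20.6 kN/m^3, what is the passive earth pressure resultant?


Result: 331.66 kN/m

Derivation:
Compute passive earth pressure coefficient:
Kp = tan^2(45 + phi/2) = tan^2(55.5) = 2.117051
Compute passive force:
Pp = 0.5 * Kp * gamma * H^2
Pp = 0.5 * 2.117051 * 20.6 * 3.9^2
Pp = 331.66 kN/m


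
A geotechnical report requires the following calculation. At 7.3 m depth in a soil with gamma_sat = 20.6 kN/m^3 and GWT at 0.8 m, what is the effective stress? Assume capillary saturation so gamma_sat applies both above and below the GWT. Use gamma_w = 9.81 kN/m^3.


Total stress = gamma_sat * depth
sigma = 20.6 * 7.3 = 150.38 kPa
Pore water pressure u = gamma_w * (depth - d_wt)
u = 9.81 * (7.3 - 0.8) = 63.765 kPa
Effective stress = sigma - u
sigma' = 150.38 - 63.765 = 86.62 kPa


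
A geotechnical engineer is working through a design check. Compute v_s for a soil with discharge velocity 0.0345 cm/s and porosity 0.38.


Using v_s = v_d / n
v_s = 0.0345 / 0.38
v_s = 0.09079 cm/s


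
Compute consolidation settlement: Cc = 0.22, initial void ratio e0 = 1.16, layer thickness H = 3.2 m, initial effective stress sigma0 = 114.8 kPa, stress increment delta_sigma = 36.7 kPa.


Using Sc = Cc * H / (1 + e0) * log10((sigma0 + delta_sigma) / sigma0)
Stress ratio = (114.8 + 36.7) / 114.8 = 1.31969
log10(1.31969) = 0.120471
Cc * H / (1 + e0) = 0.22 * 3.2 / (1 + 1.16) = 0.325926
Sc = 0.325926 * 0.120471
Sc = 0.0393 m


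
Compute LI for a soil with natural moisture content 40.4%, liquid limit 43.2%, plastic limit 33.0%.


First compute the plasticity index:
PI = LL - PL = 43.2 - 33.0 = 10.2
Then compute the liquidity index:
LI = (w - PL) / PI
LI = (40.4 - 33.0) / 10.2
LI = 0.725


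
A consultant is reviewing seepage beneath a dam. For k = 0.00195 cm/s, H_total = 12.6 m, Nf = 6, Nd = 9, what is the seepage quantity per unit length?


Convert k to m/s for unit consistency with H:
k = 0.00195 cm/s = 0.00195 / 100 m/s = 1.95e-05 m/s
Using q = k * H * Nf / Nd
Nf / Nd = 6 / 9 = 0.6667
q = 1.95e-05 * 12.6 * 0.6667
q = 0.0001638 m^3/s per m


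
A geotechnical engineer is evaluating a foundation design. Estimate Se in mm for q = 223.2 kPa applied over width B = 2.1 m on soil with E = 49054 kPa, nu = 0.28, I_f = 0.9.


Using Se = q * B * (1 - nu^2) * I_f / E
1 - nu^2 = 1 - 0.28^2 = 0.9216
Se = 223.2 * 2.1 * 0.9216 * 0.9 / 49054
Se = 0.007925 m
Convert to mm: Se = 0.007925 * 1000 = 7.925 mm


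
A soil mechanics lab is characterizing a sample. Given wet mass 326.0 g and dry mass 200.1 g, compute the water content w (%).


Using w = (m_wet - m_dry) / m_dry * 100
m_wet - m_dry = 326.0 - 200.1 = 125.9 g
w = 125.9 / 200.1 * 100
w = 62.92 %


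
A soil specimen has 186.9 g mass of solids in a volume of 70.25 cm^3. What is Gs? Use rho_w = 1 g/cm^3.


Using Gs = m_s / (V_s * rho_w)
Since rho_w = 1 g/cm^3:
Gs = 186.9 / 70.25
Gs = 2.66


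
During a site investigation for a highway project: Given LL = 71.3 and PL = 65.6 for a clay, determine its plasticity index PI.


Using PI = LL - PL
PI = 71.3 - 65.6
PI = 5.7


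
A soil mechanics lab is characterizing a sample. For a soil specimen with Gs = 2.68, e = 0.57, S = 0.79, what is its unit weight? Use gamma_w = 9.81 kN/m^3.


Using gamma = gamma_w * (Gs + S*e) / (1 + e)
Numerator: Gs + S*e = 2.68 + 0.79*0.57 = 3.1303
Denominator: 1 + e = 1 + 0.57 = 1.57
gamma = 9.81 * 3.1303 / 1.57
gamma = 19.559 kN/m^3


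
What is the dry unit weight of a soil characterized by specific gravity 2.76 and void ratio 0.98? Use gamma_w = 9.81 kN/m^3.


Result: 13.675 kN/m^3

Derivation:
Using gamma_d = Gs * gamma_w / (1 + e)
gamma_d = 2.76 * 9.81 / (1 + 0.98)
gamma_d = 2.76 * 9.81 / 1.98
gamma_d = 13.675 kN/m^3


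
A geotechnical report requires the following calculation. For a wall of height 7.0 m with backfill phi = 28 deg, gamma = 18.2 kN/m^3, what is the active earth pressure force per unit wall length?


Result: 160.98 kN/m

Derivation:
Compute active earth pressure coefficient:
Ka = tan^2(45 - phi/2) = tan^2(31.0) = 0.361033
Compute active force:
Pa = 0.5 * Ka * gamma * H^2
Pa = 0.5 * 0.361033 * 18.2 * 7.0^2
Pa = 160.98 kN/m


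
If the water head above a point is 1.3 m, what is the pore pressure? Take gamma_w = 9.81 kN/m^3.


Using u = gamma_w * h_w
u = 9.81 * 1.3
u = 12.75 kPa


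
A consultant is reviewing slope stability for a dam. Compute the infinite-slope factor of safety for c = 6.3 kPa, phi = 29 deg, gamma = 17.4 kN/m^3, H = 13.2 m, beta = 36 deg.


Using Fs = c / (gamma*H*sin(beta)*cos(beta)) + tan(phi)/tan(beta)
Cohesion contribution = 6.3 / (17.4*13.2*sin(36)*cos(36))
Cohesion contribution = 0.0576821
Friction contribution = tan(29)/tan(36) = 0.762941
Fs = 0.0576821 + 0.762941
Fs = 0.821


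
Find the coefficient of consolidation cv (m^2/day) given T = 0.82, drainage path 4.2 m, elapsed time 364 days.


Result: 0.03974 m^2/day

Derivation:
Using cv = T * H_dr^2 / t
H_dr^2 = 4.2^2 = 17.64
cv = 0.82 * 17.64 / 364
cv = 0.03974 m^2/day


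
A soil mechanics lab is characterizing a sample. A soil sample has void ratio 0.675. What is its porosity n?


Using the relation n = e / (1 + e)
n = 0.675 / (1 + 0.675)
n = 0.675 / 1.675
n = 0.403


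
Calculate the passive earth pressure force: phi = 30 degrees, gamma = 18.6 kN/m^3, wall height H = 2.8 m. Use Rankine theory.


Compute passive earth pressure coefficient:
Kp = tan^2(45 + phi/2) = tan^2(60.0) = 3
Compute passive force:
Pp = 0.5 * Kp * gamma * H^2
Pp = 0.5 * 3 * 18.6 * 2.8^2
Pp = 218.74 kN/m


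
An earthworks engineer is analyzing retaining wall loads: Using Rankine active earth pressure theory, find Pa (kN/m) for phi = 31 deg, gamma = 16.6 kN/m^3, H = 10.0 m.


Result: 265.68 kN/m

Derivation:
Compute active earth pressure coefficient:
Ka = tan^2(45 - phi/2) = tan^2(29.5) = 0.320099
Compute active force:
Pa = 0.5 * Ka * gamma * H^2
Pa = 0.5 * 0.320099 * 16.6 * 10.0^2
Pa = 265.68 kN/m


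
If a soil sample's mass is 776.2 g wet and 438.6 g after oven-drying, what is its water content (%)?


Result: 76.97 %

Derivation:
Using w = (m_wet - m_dry) / m_dry * 100
m_wet - m_dry = 776.2 - 438.6 = 337.6 g
w = 337.6 / 438.6 * 100
w = 76.97 %


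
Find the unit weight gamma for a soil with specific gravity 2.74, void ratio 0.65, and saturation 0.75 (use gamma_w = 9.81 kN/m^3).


Using gamma = gamma_w * (Gs + S*e) / (1 + e)
Numerator: Gs + S*e = 2.74 + 0.75*0.65 = 3.2275
Denominator: 1 + e = 1 + 0.65 = 1.65
gamma = 9.81 * 3.2275 / 1.65
gamma = 19.189 kN/m^3


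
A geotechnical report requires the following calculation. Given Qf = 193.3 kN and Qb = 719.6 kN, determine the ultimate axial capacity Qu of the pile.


Using Qu = Qf + Qb
Qu = 193.3 + 719.6
Qu = 912.9 kN


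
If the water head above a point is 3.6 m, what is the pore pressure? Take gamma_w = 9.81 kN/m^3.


Result: 35.32 kPa

Derivation:
Using u = gamma_w * h_w
u = 9.81 * 3.6
u = 35.32 kPa


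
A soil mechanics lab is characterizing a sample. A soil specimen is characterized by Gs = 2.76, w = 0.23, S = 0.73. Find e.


Using the relation e = Gs * w / S
e = 2.76 * 0.23 / 0.73
e = 0.8696


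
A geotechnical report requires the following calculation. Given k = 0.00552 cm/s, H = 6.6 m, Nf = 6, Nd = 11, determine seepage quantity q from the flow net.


Result: 0.0001987 m^3/s per m

Derivation:
Convert k to m/s for unit consistency with H:
k = 0.00552 cm/s = 0.00552 / 100 m/s = 5.52e-05 m/s
Using q = k * H * Nf / Nd
Nf / Nd = 6 / 11 = 0.5455
q = 5.52e-05 * 6.6 * 0.5455
q = 0.0001987 m^3/s per m


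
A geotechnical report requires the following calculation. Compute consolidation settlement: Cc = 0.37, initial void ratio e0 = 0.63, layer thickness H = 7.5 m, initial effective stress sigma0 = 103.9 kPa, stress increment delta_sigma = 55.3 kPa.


Result: 0.3155 m

Derivation:
Using Sc = Cc * H / (1 + e0) * log10((sigma0 + delta_sigma) / sigma0)
Stress ratio = (103.9 + 55.3) / 103.9 = 1.53224
log10(1.53224) = 0.185328
Cc * H / (1 + e0) = 0.37 * 7.5 / (1 + 0.63) = 1.70245
Sc = 1.70245 * 0.185328
Sc = 0.3155 m


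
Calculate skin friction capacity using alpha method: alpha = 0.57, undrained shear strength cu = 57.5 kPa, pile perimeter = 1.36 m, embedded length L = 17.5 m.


Using Qs = alpha * cu * perimeter * L
Qs = 0.57 * 57.5 * 1.36 * 17.5
Qs = 780.04 kN


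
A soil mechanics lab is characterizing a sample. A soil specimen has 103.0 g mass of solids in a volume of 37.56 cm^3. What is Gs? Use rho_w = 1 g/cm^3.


Result: 2.742

Derivation:
Using Gs = m_s / (V_s * rho_w)
Since rho_w = 1 g/cm^3:
Gs = 103.0 / 37.56
Gs = 2.742


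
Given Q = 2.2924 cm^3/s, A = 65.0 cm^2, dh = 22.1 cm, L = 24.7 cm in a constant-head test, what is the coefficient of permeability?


Compute hydraulic gradient:
i = dh / L = 22.1 / 24.7 = 0.894737
Then apply Darcy's law:
k = Q / (A * i)
k = 2.2924 / (65.0 * 0.894737)
k = 2.2924 / 58.1579
k = 0.039417 cm/s


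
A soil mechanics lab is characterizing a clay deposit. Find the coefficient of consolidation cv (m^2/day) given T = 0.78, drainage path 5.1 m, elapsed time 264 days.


Result: 0.07685 m^2/day

Derivation:
Using cv = T * H_dr^2 / t
H_dr^2 = 5.1^2 = 26.01
cv = 0.78 * 26.01 / 264
cv = 0.07685 m^2/day


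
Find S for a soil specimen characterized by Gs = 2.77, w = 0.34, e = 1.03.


Result: 0.9144

Derivation:
Using S = Gs * w / e
S = 2.77 * 0.34 / 1.03
S = 0.9144


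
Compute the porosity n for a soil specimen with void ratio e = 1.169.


Result: 0.539

Derivation:
Using the relation n = e / (1 + e)
n = 1.169 / (1 + 1.169)
n = 1.169 / 2.169
n = 0.539


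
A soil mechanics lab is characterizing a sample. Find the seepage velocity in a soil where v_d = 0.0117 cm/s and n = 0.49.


Using v_s = v_d / n
v_s = 0.0117 / 0.49
v_s = 0.02388 cm/s


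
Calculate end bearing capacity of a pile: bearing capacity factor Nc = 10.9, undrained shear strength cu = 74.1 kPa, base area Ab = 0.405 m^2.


Using Qb = Nc * cu * Ab
Qb = 10.9 * 74.1 * 0.405
Qb = 327.11 kN


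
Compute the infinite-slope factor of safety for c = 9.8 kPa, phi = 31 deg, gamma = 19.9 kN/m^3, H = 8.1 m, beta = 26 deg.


Result: 1.386

Derivation:
Using Fs = c / (gamma*H*sin(beta)*cos(beta)) + tan(phi)/tan(beta)
Cohesion contribution = 9.8 / (19.9*8.1*sin(26)*cos(26))
Cohesion contribution = 0.154307
Friction contribution = tan(31)/tan(26) = 1.23195
Fs = 0.154307 + 1.23195
Fs = 1.386


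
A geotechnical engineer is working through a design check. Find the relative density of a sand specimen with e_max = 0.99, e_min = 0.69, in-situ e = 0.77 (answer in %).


Result: 73.33 %

Derivation:
Using Dr = (e_max - e) / (e_max - e_min) * 100
e_max - e = 0.99 - 0.77 = 0.22
e_max - e_min = 0.99 - 0.69 = 0.3
Dr = 0.22 / 0.3 * 100
Dr = 73.33 %


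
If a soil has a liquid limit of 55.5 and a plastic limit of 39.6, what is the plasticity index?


Result: 15.9

Derivation:
Using PI = LL - PL
PI = 55.5 - 39.6
PI = 15.9


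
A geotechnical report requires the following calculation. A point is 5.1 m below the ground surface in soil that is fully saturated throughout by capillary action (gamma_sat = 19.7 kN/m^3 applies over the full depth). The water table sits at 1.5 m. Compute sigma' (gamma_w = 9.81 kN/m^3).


Total stress = gamma_sat * depth
sigma = 19.7 * 5.1 = 100.47 kPa
Pore water pressure u = gamma_w * (depth - d_wt)
u = 9.81 * (5.1 - 1.5) = 35.316 kPa
Effective stress = sigma - u
sigma' = 100.47 - 35.316 = 65.15 kPa


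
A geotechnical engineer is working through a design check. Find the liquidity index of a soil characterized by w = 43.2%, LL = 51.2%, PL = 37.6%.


First compute the plasticity index:
PI = LL - PL = 51.2 - 37.6 = 13.6
Then compute the liquidity index:
LI = (w - PL) / PI
LI = (43.2 - 37.6) / 13.6
LI = 0.412


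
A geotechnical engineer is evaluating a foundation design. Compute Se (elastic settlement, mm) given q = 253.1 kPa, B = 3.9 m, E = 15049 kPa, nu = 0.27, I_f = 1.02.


Using Se = q * B * (1 - nu^2) * I_f / E
1 - nu^2 = 1 - 0.27^2 = 0.9271
Se = 253.1 * 3.9 * 0.9271 * 1.02 / 15049
Se = 0.062026 m
Convert to mm: Se = 0.062026 * 1000 = 62.026 mm


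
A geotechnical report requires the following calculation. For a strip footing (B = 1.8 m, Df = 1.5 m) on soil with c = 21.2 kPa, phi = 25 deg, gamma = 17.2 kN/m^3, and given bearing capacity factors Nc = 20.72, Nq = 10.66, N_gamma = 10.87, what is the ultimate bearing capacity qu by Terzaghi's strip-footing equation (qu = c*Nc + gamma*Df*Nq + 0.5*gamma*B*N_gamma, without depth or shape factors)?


Compute qu = c*Nc + gamma*Df*Nq + 0.5*gamma*B*N_gamma
Term 1: 21.2 * 20.72 = 439.264
Term 2: 17.2 * 1.5 * 10.66 = 275.028
Term 3: 0.5 * 17.2 * 1.8 * 10.87 = 168.2676
qu = 439.264 + 275.028 + 168.2676
qu = 882.56 kPa


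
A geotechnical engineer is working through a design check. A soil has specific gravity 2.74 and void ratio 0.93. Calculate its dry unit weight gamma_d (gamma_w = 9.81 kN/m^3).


Result: 13.927 kN/m^3

Derivation:
Using gamma_d = Gs * gamma_w / (1 + e)
gamma_d = 2.74 * 9.81 / (1 + 0.93)
gamma_d = 2.74 * 9.81 / 1.93
gamma_d = 13.927 kN/m^3


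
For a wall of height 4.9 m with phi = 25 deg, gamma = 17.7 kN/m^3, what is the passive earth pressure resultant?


Compute passive earth pressure coefficient:
Kp = tan^2(45 + phi/2) = tan^2(57.5) = 2.463913
Compute passive force:
Pp = 0.5 * Kp * gamma * H^2
Pp = 0.5 * 2.463913 * 17.7 * 4.9^2
Pp = 523.55 kN/m


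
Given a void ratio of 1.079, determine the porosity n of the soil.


Result: 0.519

Derivation:
Using the relation n = e / (1 + e)
n = 1.079 / (1 + 1.079)
n = 1.079 / 2.079
n = 0.519


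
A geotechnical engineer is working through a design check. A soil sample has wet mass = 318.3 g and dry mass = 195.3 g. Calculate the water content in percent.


Using w = (m_wet - m_dry) / m_dry * 100
m_wet - m_dry = 318.3 - 195.3 = 123.0 g
w = 123.0 / 195.3 * 100
w = 62.98 %


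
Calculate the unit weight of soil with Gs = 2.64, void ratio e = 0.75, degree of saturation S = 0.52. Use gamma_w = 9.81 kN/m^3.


Using gamma = gamma_w * (Gs + S*e) / (1 + e)
Numerator: Gs + S*e = 2.64 + 0.52*0.75 = 3.03
Denominator: 1 + e = 1 + 0.75 = 1.75
gamma = 9.81 * 3.03 / 1.75
gamma = 16.985 kN/m^3


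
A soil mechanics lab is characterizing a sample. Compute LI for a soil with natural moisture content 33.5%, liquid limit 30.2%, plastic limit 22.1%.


First compute the plasticity index:
PI = LL - PL = 30.2 - 22.1 = 8.1
Then compute the liquidity index:
LI = (w - PL) / PI
LI = (33.5 - 22.1) / 8.1
LI = 1.407


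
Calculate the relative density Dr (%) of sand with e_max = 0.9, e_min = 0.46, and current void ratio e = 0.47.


Using Dr = (e_max - e) / (e_max - e_min) * 100
e_max - e = 0.9 - 0.47 = 0.43
e_max - e_min = 0.9 - 0.46 = 0.44
Dr = 0.43 / 0.44 * 100
Dr = 97.73 %


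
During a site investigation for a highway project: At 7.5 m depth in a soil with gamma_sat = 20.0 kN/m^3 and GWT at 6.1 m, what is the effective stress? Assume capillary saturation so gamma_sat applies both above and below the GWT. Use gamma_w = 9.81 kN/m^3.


Total stress = gamma_sat * depth
sigma = 20.0 * 7.5 = 150.0 kPa
Pore water pressure u = gamma_w * (depth - d_wt)
u = 9.81 * (7.5 - 6.1) = 13.734 kPa
Effective stress = sigma - u
sigma' = 150.0 - 13.734 = 136.27 kPa


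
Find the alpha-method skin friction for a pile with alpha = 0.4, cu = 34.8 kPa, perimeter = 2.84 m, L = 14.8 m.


Using Qs = alpha * cu * perimeter * L
Qs = 0.4 * 34.8 * 2.84 * 14.8
Qs = 585.09 kN


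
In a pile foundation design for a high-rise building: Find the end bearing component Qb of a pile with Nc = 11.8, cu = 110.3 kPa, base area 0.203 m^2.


Using Qb = Nc * cu * Ab
Qb = 11.8 * 110.3 * 0.203
Qb = 264.21 kN


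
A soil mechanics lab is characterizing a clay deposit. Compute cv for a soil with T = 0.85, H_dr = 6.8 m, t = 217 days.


Using cv = T * H_dr^2 / t
H_dr^2 = 6.8^2 = 46.24
cv = 0.85 * 46.24 / 217
cv = 0.18112 m^2/day


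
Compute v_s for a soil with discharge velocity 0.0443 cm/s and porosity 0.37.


Result: 0.11973 cm/s

Derivation:
Using v_s = v_d / n
v_s = 0.0443 / 0.37
v_s = 0.11973 cm/s


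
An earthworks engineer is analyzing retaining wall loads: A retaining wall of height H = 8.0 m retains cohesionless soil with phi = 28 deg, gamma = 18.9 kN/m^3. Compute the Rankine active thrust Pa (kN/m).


Compute active earth pressure coefficient:
Ka = tan^2(45 - phi/2) = tan^2(31.0) = 0.361033
Compute active force:
Pa = 0.5 * Ka * gamma * H^2
Pa = 0.5 * 0.361033 * 18.9 * 8.0^2
Pa = 218.35 kN/m


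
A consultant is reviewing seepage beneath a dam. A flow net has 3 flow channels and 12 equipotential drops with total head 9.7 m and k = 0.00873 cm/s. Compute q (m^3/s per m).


Result: 0.0002117 m^3/s per m

Derivation:
Convert k to m/s for unit consistency with H:
k = 0.00873 cm/s = 0.00873 / 100 m/s = 8.73e-05 m/s
Using q = k * H * Nf / Nd
Nf / Nd = 3 / 12 = 0.25
q = 8.73e-05 * 9.7 * 0.25
q = 0.0002117 m^3/s per m


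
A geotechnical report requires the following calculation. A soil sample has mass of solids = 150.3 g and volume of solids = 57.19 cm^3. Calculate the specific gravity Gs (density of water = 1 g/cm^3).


Using Gs = m_s / (V_s * rho_w)
Since rho_w = 1 g/cm^3:
Gs = 150.3 / 57.19
Gs = 2.628


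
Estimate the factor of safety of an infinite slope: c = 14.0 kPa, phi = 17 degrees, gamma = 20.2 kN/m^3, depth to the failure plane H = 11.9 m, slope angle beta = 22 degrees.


Result: 0.924

Derivation:
Using Fs = c / (gamma*H*sin(beta)*cos(beta)) + tan(phi)/tan(beta)
Cohesion contribution = 14.0 / (20.2*11.9*sin(22)*cos(22))
Cohesion contribution = 0.167683
Friction contribution = tan(17)/tan(22) = 0.75671
Fs = 0.167683 + 0.75671
Fs = 0.924


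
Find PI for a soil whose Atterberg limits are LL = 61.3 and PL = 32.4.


Using PI = LL - PL
PI = 61.3 - 32.4
PI = 28.9


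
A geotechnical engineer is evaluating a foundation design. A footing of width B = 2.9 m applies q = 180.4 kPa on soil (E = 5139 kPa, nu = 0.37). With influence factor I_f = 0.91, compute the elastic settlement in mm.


Using Se = q * B * (1 - nu^2) * I_f / E
1 - nu^2 = 1 - 0.37^2 = 0.8631
Se = 180.4 * 2.9 * 0.8631 * 0.91 / 5139
Se = 0.079957 m
Convert to mm: Se = 0.079957 * 1000 = 79.957 mm


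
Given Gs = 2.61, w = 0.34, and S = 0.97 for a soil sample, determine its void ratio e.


Using the relation e = Gs * w / S
e = 2.61 * 0.34 / 0.97
e = 0.9148


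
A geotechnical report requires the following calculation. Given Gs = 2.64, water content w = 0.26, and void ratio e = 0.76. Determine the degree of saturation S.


Using S = Gs * w / e
S = 2.64 * 0.26 / 0.76
S = 0.9032


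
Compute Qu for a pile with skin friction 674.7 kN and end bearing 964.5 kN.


Result: 1639.2 kN

Derivation:
Using Qu = Qf + Qb
Qu = 674.7 + 964.5
Qu = 1639.2 kN


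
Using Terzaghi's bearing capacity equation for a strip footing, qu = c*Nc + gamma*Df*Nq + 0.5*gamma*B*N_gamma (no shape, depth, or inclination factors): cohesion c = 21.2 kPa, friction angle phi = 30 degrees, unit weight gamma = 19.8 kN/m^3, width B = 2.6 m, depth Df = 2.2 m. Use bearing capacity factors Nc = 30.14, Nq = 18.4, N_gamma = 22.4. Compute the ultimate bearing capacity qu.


Result: 2017.05 kPa

Derivation:
Compute qu = c*Nc + gamma*Df*Nq + 0.5*gamma*B*N_gamma
Term 1: 21.2 * 30.14 = 638.968
Term 2: 19.8 * 2.2 * 18.4 = 801.504
Term 3: 0.5 * 19.8 * 2.6 * 22.4 = 576.576
qu = 638.968 + 801.504 + 576.576
qu = 2017.05 kPa


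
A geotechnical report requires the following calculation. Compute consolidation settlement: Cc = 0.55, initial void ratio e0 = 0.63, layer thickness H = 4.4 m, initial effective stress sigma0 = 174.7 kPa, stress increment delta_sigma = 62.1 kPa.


Result: 0.1961 m

Derivation:
Using Sc = Cc * H / (1 + e0) * log10((sigma0 + delta_sigma) / sigma0)
Stress ratio = (174.7 + 62.1) / 174.7 = 1.35547
log10(1.35547) = 0.132089
Cc * H / (1 + e0) = 0.55 * 4.4 / (1 + 0.63) = 1.48466
Sc = 1.48466 * 0.132089
Sc = 0.1961 m
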